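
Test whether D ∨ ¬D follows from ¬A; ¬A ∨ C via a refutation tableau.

Initial set: {¬A; (¬A ∨ C); ¬(D ∨ ¬D)}.
¬(D ∨ ¬D): α-rule — add ¬D, ¬¬D.
× closes — contains both D and ¬D.
All 1 branch closes.
Every branch closed, so the premises entail the conclusion.

Yes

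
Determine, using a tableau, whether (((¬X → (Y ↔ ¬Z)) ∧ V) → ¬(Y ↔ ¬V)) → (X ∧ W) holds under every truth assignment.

Assume the negation and expand:
Initial set: {F ((((¬X → (Y ↔ ¬Z)) ∧ V) → ¬(Y ↔ ¬V)) → (X ∧ W))}.
F ((((¬X → (Y ↔ ¬Z)) ∧ V) → ¬(Y ↔ ¬V)) → (X ∧ W)): α-rule — add T (((¬X → (Y ↔ ¬Z)) ∧ V) → ¬(Y ↔ ¬V)), F (X ∧ W).
T (((¬X → (Y ↔ ¬Z)) ∧ V) → ¬(Y ↔ ¬V)): β-rule — branch into F ((¬X → (Y ↔ ¬Z)) ∧ V)  //  T ¬(Y ↔ ¬V).
  branch 1 (add F ((¬X → (Y ↔ ¬Z)) ∧ V)):
    F (X ∧ W): β-rule — branch into F X  //  F W.
      branch 1.1 (add F X):
        F ((¬X → (Y ↔ ¬Z)) ∧ V): β-rule — branch into F (¬X → (Y ↔ ¬Z))  //  F V.
          branch 1.1.1 (add F (¬X → (Y ↔ ¬Z))):
            F (¬X → (Y ↔ ¬Z)): α-rule — add T ¬X, F (Y ↔ ¬Z).
            F (Y ↔ ¬Z): β-rule — branch into T Y, F ¬Z  //  F Y, T ¬Z.
              branch 1.1.1.1 (add T Y, F ¬Z):
                ○ open, literals {X=F, Y=T, Z=T}.
              branch 1.1.1.2 (add F Y, T ¬Z):
                ○ open, literals {X=F, Y=F, Z=F}.
          branch 1.1.2 (add F V):
            ○ open, literals {V=F, X=F}.
      branch 1.2 (add F W):
        F ((¬X → (Y ↔ ¬Z)) ∧ V): β-rule — branch into F (¬X → (Y ↔ ¬Z))  //  F V.
          branch 1.2.1 (add F (¬X → (Y ↔ ¬Z))):
            F (¬X → (Y ↔ ¬Z)): α-rule — add T ¬X, F (Y ↔ ¬Z).
            F (Y ↔ ¬Z): β-rule — branch into T Y, F ¬Z  //  F Y, T ¬Z.
              branch 1.2.1.1 (add T Y, F ¬Z):
                ○ open, literals {W=F, X=F, Y=T, Z=T}.
              branch 1.2.1.2 (add F Y, T ¬Z):
                ○ open, literals {W=F, X=F, Y=F, Z=F}.
          branch 1.2.2 (add F V):
            ○ open, literals {V=F, W=F}.
  branch 2 (add T ¬(Y ↔ ¬V)):
    F (X ∧ W): β-rule — branch into F X  //  F W.
      branch 2.1 (add F X):
        T ¬(Y ↔ ¬V): β-rule — branch into T Y, F ¬V  //  F Y, T ¬V.
          branch 2.1.1 (add T Y, F ¬V):
            ○ open, literals {V=T, X=F, Y=T}.
          branch 2.1.2 (add F Y, T ¬V):
            ○ open, literals {V=F, X=F, Y=F}.
      branch 2.2 (add F W):
        T ¬(Y ↔ ¬V): β-rule — branch into T Y, F ¬V  //  F Y, T ¬V.
          branch 2.2.1 (add T Y, F ¬V):
            ○ open, literals {V=T, W=F, Y=T}.
          branch 2.2.2 (add F Y, T ¬V):
            ○ open, literals {V=F, W=F, Y=F}.
0 branches closed, 10 open.
An open branch gives a countermodel: X=F, Y=T, Z=T (unmentioned atoms arbitrary); under it the original formula is false.

Not valid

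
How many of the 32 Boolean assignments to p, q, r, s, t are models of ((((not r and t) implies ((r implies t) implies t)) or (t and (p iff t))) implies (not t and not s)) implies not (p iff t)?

28

Initial set: {(((((not r and t) implies ((r implies t) implies t)) or (t and (p iff t))) implies (not t and not s)) implies not (p iff t))}.
(((((not r and t) implies ((r implies t) implies t)) or (t and (p iff t))) implies (not t and not s)) implies not (p iff t)): β-rule — branch into not ((((not r and t) implies ((r implies t) implies t)) or (t and (p iff t))) implies (not t and not s))  //  not (p iff t).
  branch 1 (add not ((((not r and t) implies ((r implies t) implies t)) or (t and (p iff t))) implies (not t and not s))):
    not ((((not r and t) implies ((r implies t) implies t)) or (t and (p iff t))) implies (not t and not s)): α-rule — add (((not r and t) implies ((r implies t) implies t)) or (t and (p iff t))), not (not t and not s).
    (((not r and t) implies ((r implies t) implies t)) or (t and (p iff t))): β-rule — branch into ((not r and t) implies ((r implies t) implies t))  //  (t and (p iff t)).
      branch 1.1 (add ((not r and t) implies ((r implies t) implies t))):
        not (not t and not s): β-rule — branch into not not t  //  not not s.
          branch 1.1.1 (add not not t):
            ((not r and t) implies ((r implies t) implies t)): β-rule — branch into not (not r and t)  //  ((r implies t) implies t).
              branch 1.1.1.1 (add not (not r and t)):
                not (not r and t): β-rule — branch into not not r  //  not t.
                  branch 1.1.1.1.1 (add not not r):
                    ○ open, literals {r=1, t=1}.
                  branch 1.1.1.1.2 (add not t):
                    × closes — contains both t and not t.
              branch 1.1.1.2 (add ((r implies t) implies t)):
                ((r implies t) implies t): β-rule — branch into not (r implies t)  //  t.
                  branch 1.1.1.2.1 (add not (r implies t)):
                    not (r implies t): α-rule — add r, not t.
                    × closes — contains both t and not t.
                  branch 1.1.1.2.2 (add t):
                    ○ open, literals {t=1}.
          branch 1.1.2 (add not not s):
            ((not r and t) implies ((r implies t) implies t)): β-rule — branch into not (not r and t)  //  ((r implies t) implies t).
              branch 1.1.2.1 (add not (not r and t)):
                not (not r and t): β-rule — branch into not not r  //  not t.
                  branch 1.1.2.1.1 (add not not r):
                    ○ open, literals {r=1, s=1}.
                  branch 1.1.2.1.2 (add not t):
                    ○ open, literals {s=1, t=0}.
              branch 1.1.2.2 (add ((r implies t) implies t)):
                ((r implies t) implies t): β-rule — branch into not (r implies t)  //  t.
                  branch 1.1.2.2.1 (add not (r implies t)):
                    not (r implies t): α-rule — add r, not t.
                    ○ open, literals {r=1, s=1, t=0}.
                  branch 1.1.2.2.2 (add t):
                    ○ open, literals {s=1, t=1}.
      branch 1.2 (add (t and (p iff t))):
        (t and (p iff t)): α-rule — add t, (p iff t).
        not (not t and not s): β-rule — branch into not not t  //  not not s.
          branch 1.2.1 (add not not t):
            (p iff t): β-rule — branch into p, t  //  not p, not t.
              branch 1.2.1.1 (add p, t):
                ○ open, literals {p=1, t=1}.
              branch 1.2.1.2 (add not p, not t):
                × closes — contains both t and not t.
          branch 1.2.2 (add not not s):
            (p iff t): β-rule — branch into p, t  //  not p, not t.
              branch 1.2.2.1 (add p, t):
                ○ open, literals {p=1, s=1, t=1}.
              branch 1.2.2.2 (add not p, not t):
                × closes — contains both t and not t.
  branch 2 (add not (p iff t)):
    not (p iff t): β-rule — branch into p, not t  //  not p, t.
      branch 2.1 (add p, not t):
        ○ open, literals {p=1, t=0}.
      branch 2.2 (add not p, t):
        ○ open, literals {p=0, t=1}.
4 branches closed, 10 open.
Each open branch fixes some atoms; the unmentioned ones are free. Counting distinct full assignments: branch {r=1, t=1} (p, q, s) contributes 8 new; branch {t=1} (p, q, r, s) contributes 8 new; branch {r=1, s=1} (p, q, t) contributes 4 new; branch {s=1, t=0} (p, q, r) contributes 4 new; branch {r=1, s=1, t=0} (p, q) contributes 0 new; branch {s=1, t=1} (p, q, r) contributes 0 new; branch {p=1, t=1} (q, r, s) contributes 0 new; branch {p=1, s=1, t=1} (q, r) contributes 0 new; branch {p=1, t=0} (q, r, s) contributes 4 new; branch {p=0, t=1} (q, r, s) contributes 0 new. Total: 28.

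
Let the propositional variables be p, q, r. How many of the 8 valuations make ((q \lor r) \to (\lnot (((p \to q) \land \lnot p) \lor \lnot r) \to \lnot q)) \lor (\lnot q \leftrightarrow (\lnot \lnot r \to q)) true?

Initial set: {T (((q \lor r) \to (\lnot (((p \to q) \land \lnot p) \lor \lnot r) \to \lnot q)) \lor (\lnot q \leftrightarrow (\lnot \lnot r \to q)))}.
T (((q \lor r) \to (\lnot (((p \to q) \land \lnot p) \lor \lnot r) \to \lnot q)) \lor (\lnot q \leftrightarrow (\lnot \lnot r \to q))): β-rule — branch into T ((q \lor r) \to (\lnot (((p \to q) \land \lnot p) \lor \lnot r) \to \lnot q))  //  T (\lnot q \leftrightarrow (\lnot \lnot r \to q)).
  branch 1 (add T ((q \lor r) \to (\lnot (((p \to q) \land \lnot p) \lor \lnot r) \to \lnot q))):
    T ((q \lor r) \to (\lnot (((p \to q) \land \lnot p) \lor \lnot r) \to \lnot q)): β-rule — branch into F (q \lor r)  //  T (\lnot (((p \to q) \land \lnot p) \lor \lnot r) \to \lnot q).
      branch 1.1 (add F (q \lor r)):
        F (q \lor r): α-rule — add F q, F r.
        ○ open, literals {q=F, r=F}.
      branch 1.2 (add T (\lnot (((p \to q) \land \lnot p) \lor \lnot r) \to \lnot q)):
        T (\lnot (((p \to q) \land \lnot p) \lor \lnot r) \to \lnot q): β-rule — branch into F \lnot (((p \to q) \land \lnot p) \lor \lnot r)  //  T \lnot q.
          branch 1.2.1 (add F \lnot (((p \to q) \land \lnot p) \lor \lnot r)):
            F \lnot (((p \to q) \land \lnot p) \lor \lnot r): β-rule — branch into T ((p \to q) \land \lnot p)  //  T \lnot r.
              branch 1.2.1.1 (add T ((p \to q) \land \lnot p)):
                T ((p \to q) \land \lnot p): α-rule — add T (p \to q), T \lnot p.
                T (p \to q): β-rule — branch into F p  //  T q.
                  branch 1.2.1.1.1 (add F p):
                    ○ open, literals {p=F}.
                  branch 1.2.1.1.2 (add T q):
                    ○ open, literals {p=F, q=T}.
              branch 1.2.1.2 (add T \lnot r):
                ○ open, literals {r=F}.
          branch 1.2.2 (add T \lnot q):
            ○ open, literals {q=F}.
  branch 2 (add T (\lnot q \leftrightarrow (\lnot \lnot r \to q))):
    T (\lnot q \leftrightarrow (\lnot \lnot r \to q)): β-rule — branch into T \lnot q, T (\lnot \lnot r \to q)  //  F \lnot q, F (\lnot \lnot r \to q).
      branch 2.1 (add T \lnot q, T (\lnot \lnot r \to q)):
        T (\lnot \lnot r \to q): β-rule — branch into F \lnot \lnot r  //  T q.
          branch 2.1.1 (add F \lnot \lnot r):
            F \lnot \lnot r: drop double negation, giving F r.
            ○ open, literals {q=F, r=F}.
          branch 2.1.2 (add T q):
            × closes — contains both q and \lnot q.
      branch 2.2 (add F \lnot q, F (\lnot \lnot r \to q)):
        F (\lnot \lnot r \to q): α-rule — add T \lnot \lnot r, F q.
        × closes — contains both q and \lnot q.
2 branches closed, 6 open.
Each open branch fixes some atoms; the unmentioned ones are free. Counting distinct full assignments: branch {q=F, r=F} (p) contributes 2 new; branch {p=F} (q, r) contributes 3 new; branch {p=F, q=T} (r) contributes 0 new; branch {r=F} (p, q) contributes 1 new; branch {q=F} (p, r) contributes 1 new; branch {q=F, r=F} (p) contributes 0 new. Total: 7.

7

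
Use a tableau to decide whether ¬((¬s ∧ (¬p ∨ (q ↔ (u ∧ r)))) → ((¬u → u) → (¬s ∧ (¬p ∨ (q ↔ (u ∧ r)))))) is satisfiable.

Unsatisfiable

Initial set: {¬((¬s ∧ (¬p ∨ (q ↔ (u ∧ r)))) → ((¬u → u) → (¬s ∧ (¬p ∨ (q ↔ (u ∧ r))))))}.
¬((¬s ∧ (¬p ∨ (q ↔ (u ∧ r)))) → ((¬u → u) → (¬s ∧ (¬p ∨ (q ↔ (u ∧ r)))))): α-rule — add (¬s ∧ (¬p ∨ (q ↔ (u ∧ r)))), ¬((¬u → u) → (¬s ∧ (¬p ∨ (q ↔ (u ∧ r))))).
(¬s ∧ (¬p ∨ (q ↔ (u ∧ r)))): α-rule — add ¬s, (¬p ∨ (q ↔ (u ∧ r))).
¬((¬u → u) → (¬s ∧ (¬p ∨ (q ↔ (u ∧ r))))): α-rule — add (¬u → u), ¬(¬s ∧ (¬p ∨ (q ↔ (u ∧ r)))).
(¬p ∨ (q ↔ (u ∧ r))): β-rule — branch into ¬p  //  (q ↔ (u ∧ r)).
  branch 1 (add ¬p):
    (¬u → u): β-rule — branch into ¬¬u  //  u.
      branch 1.1 (add ¬¬u):
        ¬(¬s ∧ (¬p ∨ (q ↔ (u ∧ r)))): β-rule — branch into ¬¬s  //  ¬(¬p ∨ (q ↔ (u ∧ r))).
          branch 1.1.1 (add ¬¬s):
            × closes — contains both s and ¬s.
          branch 1.1.2 (add ¬(¬p ∨ (q ↔ (u ∧ r)))):
            ¬(¬p ∨ (q ↔ (u ∧ r))): α-rule — add ¬¬p, ¬(q ↔ (u ∧ r)).
            × closes — contains both p and ¬p.
      branch 1.2 (add u):
        ¬(¬s ∧ (¬p ∨ (q ↔ (u ∧ r)))): β-rule — branch into ¬¬s  //  ¬(¬p ∨ (q ↔ (u ∧ r))).
          branch 1.2.1 (add ¬¬s):
            × closes — contains both s and ¬s.
          branch 1.2.2 (add ¬(¬p ∨ (q ↔ (u ∧ r)))):
            ¬(¬p ∨ (q ↔ (u ∧ r))): α-rule — add ¬¬p, ¬(q ↔ (u ∧ r)).
            × closes — contains both p and ¬p.
  branch 2 (add (q ↔ (u ∧ r))):
    (¬u → u): β-rule — branch into ¬¬u  //  u.
      branch 2.1 (add ¬¬u):
        ¬(¬s ∧ (¬p ∨ (q ↔ (u ∧ r)))): β-rule — branch into ¬¬s  //  ¬(¬p ∨ (q ↔ (u ∧ r))).
          branch 2.1.1 (add ¬¬s):
            × closes — contains both s and ¬s.
          branch 2.1.2 (add ¬(¬p ∨ (q ↔ (u ∧ r)))):
            ¬(¬p ∨ (q ↔ (u ∧ r))): α-rule — add ¬¬p, ¬(q ↔ (u ∧ r)).
            (q ↔ (u ∧ r)): β-rule — branch into q, (u ∧ r)  //  ¬q, ¬(u ∧ r).
              branch 2.1.2.1 (add q, (u ∧ r)):
                (u ∧ r): α-rule — add u, r.
                ¬(q ↔ (u ∧ r)): β-rule — branch into q, ¬(u ∧ r)  //  ¬q, (u ∧ r).
                  branch 2.1.2.1.1 (add q, ¬(u ∧ r)):
                    ¬(u ∧ r): β-rule — branch into ¬u  //  ¬r.
                      branch 2.1.2.1.1.1 (add ¬u):
                        × closes — contains both u and ¬u.
                      branch 2.1.2.1.1.2 (add ¬r):
                        × closes — contains both r and ¬r.
                  branch 2.1.2.1.2 (add ¬q, (u ∧ r)):
                    × closes — contains both q and ¬q.
              branch 2.1.2.2 (add ¬q, ¬(u ∧ r)):
                ¬(q ↔ (u ∧ r)): β-rule — branch into q, ¬(u ∧ r)  //  ¬q, (u ∧ r).
                  branch 2.1.2.2.1 (add q, ¬(u ∧ r)):
                    × closes — contains both q and ¬q.
                  branch 2.1.2.2.2 (add ¬q, (u ∧ r)):
                    (u ∧ r): α-rule — add u, r.
                    ¬(u ∧ r): β-rule — branch into ¬u  //  ¬r.
                      branch 2.1.2.2.2.1 (add ¬u):
                        × closes — contains both u and ¬u.
                      branch 2.1.2.2.2.2 (add ¬r):
                        × closes — contains both r and ¬r.
      branch 2.2 (add u):
        ¬(¬s ∧ (¬p ∨ (q ↔ (u ∧ r)))): β-rule — branch into ¬¬s  //  ¬(¬p ∨ (q ↔ (u ∧ r))).
          branch 2.2.1 (add ¬¬s):
            × closes — contains both s and ¬s.
          branch 2.2.2 (add ¬(¬p ∨ (q ↔ (u ∧ r)))):
            ¬(¬p ∨ (q ↔ (u ∧ r))): α-rule — add ¬¬p, ¬(q ↔ (u ∧ r)).
            (q ↔ (u ∧ r)): β-rule — branch into q, (u ∧ r)  //  ¬q, ¬(u ∧ r).
              branch 2.2.2.1 (add q, (u ∧ r)):
                (u ∧ r): α-rule — add u, r.
                ¬(q ↔ (u ∧ r)): β-rule — branch into q, ¬(u ∧ r)  //  ¬q, (u ∧ r).
                  branch 2.2.2.1.1 (add q, ¬(u ∧ r)):
                    ¬(u ∧ r): β-rule — branch into ¬u  //  ¬r.
                      branch 2.2.2.1.1.1 (add ¬u):
                        × closes — contains both u and ¬u.
                      branch 2.2.2.1.1.2 (add ¬r):
                        × closes — contains both r and ¬r.
                  branch 2.2.2.1.2 (add ¬q, (u ∧ r)):
                    × closes — contains both q and ¬q.
              branch 2.2.2.2 (add ¬q, ¬(u ∧ r)):
                ¬(q ↔ (u ∧ r)): β-rule — branch into q, ¬(u ∧ r)  //  ¬q, (u ∧ r).
                  branch 2.2.2.2.1 (add q, ¬(u ∧ r)):
                    × closes — contains both q and ¬q.
                  branch 2.2.2.2.2 (add ¬q, (u ∧ r)):
                    (u ∧ r): α-rule — add u, r.
                    ¬(u ∧ r): β-rule — branch into ¬u  //  ¬r.
                      branch 2.2.2.2.2.1 (add ¬u):
                        × closes — contains both u and ¬u.
                      branch 2.2.2.2.2.2 (add ¬r):
                        × closes — contains both r and ¬r.
All 18 branches close.
Every branch closed; the formula is unsatisfiable.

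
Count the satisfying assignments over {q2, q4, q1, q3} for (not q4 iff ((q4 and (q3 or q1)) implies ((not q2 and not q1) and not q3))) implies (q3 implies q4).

Initial set: {((not q4 iff ((q4 and (q3 or q1)) implies ((not q2 and not q1) and not q3))) implies (q3 implies q4))}.
((not q4 iff ((q4 and (q3 or q1)) implies ((not q2 and not q1) and not q3))) implies (q3 implies q4)): β-rule — branch into not (not q4 iff ((q4 and (q3 or q1)) implies ((not q2 and not q1) and not q3)))  //  (q3 implies q4).
  branch 1 (add not (not q4 iff ((q4 and (q3 or q1)) implies ((not q2 and not q1) and not q3)))):
    not (not q4 iff ((q4 and (q3 or q1)) implies ((not q2 and not q1) and not q3))): β-rule — branch into not q4, not ((q4 and (q3 or q1)) implies ((not q2 and not q1) and not q3))  //  not not q4, ((q4 and (q3 or q1)) implies ((not q2 and not q1) and not q3)).
      branch 1.1 (add not q4, not ((q4 and (q3 or q1)) implies ((not q2 and not q1) and not q3))):
        not ((q4 and (q3 or q1)) implies ((not q2 and not q1) and not q3)): α-rule — add (q4 and (q3 or q1)), not ((not q2 and not q1) and not q3).
        (q4 and (q3 or q1)): α-rule — add q4, (q3 or q1).
        × closes — contains both q4 and not q4.
      branch 1.2 (add not not q4, ((q4 and (q3 or q1)) implies ((not q2 and not q1) and not q3))):
        ((q4 and (q3 or q1)) implies ((not q2 and not q1) and not q3)): β-rule — branch into not (q4 and (q3 or q1))  //  ((not q2 and not q1) and not q3).
          branch 1.2.1 (add not (q4 and (q3 or q1))):
            not (q4 and (q3 or q1)): β-rule — branch into not q4  //  not (q3 or q1).
              branch 1.2.1.1 (add not q4):
                × closes — contains both q4 and not q4.
              branch 1.2.1.2 (add not (q3 or q1)):
                not (q3 or q1): α-rule — add not q3, not q1.
                ○ open, literals {q1=0, q3=0, q4=1}.
          branch 1.2.2 (add ((not q2 and not q1) and not q3)):
            ((not q2 and not q1) and not q3): α-rule — add (not q2 and not q1), not q3.
            (not q2 and not q1): α-rule — add not q2, not q1.
            ○ open, literals {q1=0, q2=0, q3=0, q4=1}.
  branch 2 (add (q3 implies q4)):
    (q3 implies q4): β-rule — branch into not q3  //  q4.
      branch 2.1 (add not q3):
        ○ open, literals {q3=0}.
      branch 2.2 (add q4):
        ○ open, literals {q4=1}.
2 branches closed, 4 open.
Each open branch fixes some atoms; the unmentioned ones are free. Counting distinct full assignments: branch {q1=0, q3=0, q4=1} (q2) contributes 2 new; branch {q1=0, q2=0, q3=0, q4=1} (none free) contributes 0 new; branch {q3=0} (q2, q4, q1) contributes 6 new; branch {q4=1} (q2, q1, q3) contributes 4 new. Total: 12.

12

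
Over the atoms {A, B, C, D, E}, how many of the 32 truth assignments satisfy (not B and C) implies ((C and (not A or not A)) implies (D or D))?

30

Initial set: {((not B and C) implies ((C and (not A or not A)) implies (D or D)))}.
((not B and C) implies ((C and (not A or not A)) implies (D or D))): β-rule — branch into not (not B and C)  //  ((C and (not A or not A)) implies (D or D)).
  branch 1 (add not (not B and C)):
    not (not B and C): β-rule — branch into not not B  //  not C.
      branch 1.1 (add not not B):
        ○ open, literals {B=T}.
      branch 1.2 (add not C):
        ○ open, literals {C=F}.
  branch 2 (add ((C and (not A or not A)) implies (D or D))):
    ((C and (not A or not A)) implies (D or D)): β-rule — branch into not (C and (not A or not A))  //  (D or D).
      branch 2.1 (add not (C and (not A or not A))):
        not (C and (not A or not A)): β-rule — branch into not C  //  not (not A or not A).
          branch 2.1.1 (add not C):
            ○ open, literals {C=F}.
          branch 2.1.2 (add not (not A or not A)):
            not (not A or not A): α-rule — add not not A, not not A.
            ○ open, literals {A=T}.
      branch 2.2 (add (D or D)):
        (D or D): β-rule — branch into D  //  D.
          branch 2.2.1 (add D):
            ○ open, literals {D=T}.
          branch 2.2.2 (add D):
            ○ open, literals {D=T}.
0 branches closed, 6 open.
Each open branch fixes some atoms; the unmentioned ones are free. Counting distinct full assignments: branch {B=T} (A, C, D, E) contributes 16 new; branch {C=F} (A, B, D, E) contributes 8 new; branch {C=F} (A, B, D, E) contributes 0 new; branch {A=T} (B, C, D, E) contributes 4 new; branch {D=T} (A, B, C, E) contributes 2 new; branch {D=T} (A, B, C, E) contributes 0 new. Total: 30.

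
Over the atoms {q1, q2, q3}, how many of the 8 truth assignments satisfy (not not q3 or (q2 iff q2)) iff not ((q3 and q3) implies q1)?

Initial set: {((not not q3 or (q2 iff q2)) iff not ((q3 and q3) implies q1))}.
((not not q3 or (q2 iff q2)) iff not ((q3 and q3) implies q1)): β-rule — branch into (not not q3 or (q2 iff q2)), not ((q3 and q3) implies q1)  //  not (not not q3 or (q2 iff q2)), not not ((q3 and q3) implies q1).
  branch 1 (add (not not q3 or (q2 iff q2)), not ((q3 and q3) implies q1)):
    not ((q3 and q3) implies q1): α-rule — add (q3 and q3), not q1.
    (q3 and q3): α-rule — add q3, q3.
    (not not q3 or (q2 iff q2)): β-rule — branch into not not q3  //  (q2 iff q2).
      branch 1.1 (add not not q3):
        not not q3: drop double negation, giving q3.
        ○ open, literals {q1=F, q3=T}.
      branch 1.2 (add (q2 iff q2)):
        (q2 iff q2): β-rule — branch into q2, q2  //  not q2, not q2.
          branch 1.2.1 (add q2, q2):
            ○ open, literals {q1=F, q2=T, q3=T}.
          branch 1.2.2 (add not q2, not q2):
            ○ open, literals {q1=F, q2=F, q3=T}.
  branch 2 (add not (not not q3 or (q2 iff q2)), not not ((q3 and q3) implies q1)):
    not (not not q3 or (q2 iff q2)): α-rule — add not not not q3, not (q2 iff q2).
    not not not q3: drop double negation, giving not q3.
    not not ((q3 and q3) implies q1): β-rule — branch into not (q3 and q3)  //  q1.
      branch 2.1 (add not (q3 and q3)):
        not (q2 iff q2): β-rule — branch into q2, not q2  //  not q2, q2.
          branch 2.1.1 (add q2, not q2):
            × closes — contains both q2 and not q2.
          branch 2.1.2 (add not q2, q2):
            × closes — contains both q2 and not q2.
      branch 2.2 (add q1):
        not (q2 iff q2): β-rule — branch into q2, not q2  //  not q2, q2.
          branch 2.2.1 (add q2, not q2):
            × closes — contains both q2 and not q2.
          branch 2.2.2 (add not q2, q2):
            × closes — contains both q2 and not q2.
4 branches closed, 3 open.
Each open branch fixes some atoms; the unmentioned ones are free. Counting distinct full assignments: branch {q1=F, q3=T} (q2) contributes 2 new; branch {q1=F, q2=T, q3=T} (none free) contributes 0 new; branch {q1=F, q2=F, q3=T} (none free) contributes 0 new. Total: 2.

2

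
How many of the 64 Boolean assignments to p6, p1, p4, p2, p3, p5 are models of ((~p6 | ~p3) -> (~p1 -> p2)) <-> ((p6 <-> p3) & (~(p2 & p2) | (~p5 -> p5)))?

Initial set: {(((~p6 | ~p3) -> (~p1 -> p2)) <-> ((p6 <-> p3) & (~(p2 & p2) | (~p5 -> p5))))}.
(((~p6 | ~p3) -> (~p1 -> p2)) <-> ((p6 <-> p3) & (~(p2 & p2) | (~p5 -> p5)))): β-rule — branch into ((~p6 | ~p3) -> (~p1 -> p2)), ((p6 <-> p3) & (~(p2 & p2) | (~p5 -> p5)))  //  ~((~p6 | ~p3) -> (~p1 -> p2)), ~((p6 <-> p3) & (~(p2 & p2) | (~p5 -> p5))).
  branch 1 (add ((~p6 | ~p3) -> (~p1 -> p2)), ((p6 <-> p3) & (~(p2 & p2) | (~p5 -> p5)))):
    ((p6 <-> p3) & (~(p2 & p2) | (~p5 -> p5))): α-rule — add (p6 <-> p3), (~(p2 & p2) | (~p5 -> p5)).
    ((~p6 | ~p3) -> (~p1 -> p2)): β-rule — branch into ~(~p6 | ~p3)  //  (~p1 -> p2).
      branch 1.1 (add ~(~p6 | ~p3)):
        ~(~p6 | ~p3): α-rule — add ~~p6, ~~p3.
        (p6 <-> p3): β-rule — branch into p6, p3  //  ~p6, ~p3.
          branch 1.1.1 (add p6, p3):
            (~(p2 & p2) | (~p5 -> p5)): β-rule — branch into ~(p2 & p2)  //  (~p5 -> p5).
              branch 1.1.1.1 (add ~(p2 & p2)):
                ~(p2 & p2): β-rule — branch into ~p2  //  ~p2.
                  branch 1.1.1.1.1 (add ~p2):
                    ○ open, literals {p2=0, p3=1, p6=1}.
                  branch 1.1.1.1.2 (add ~p2):
                    ○ open, literals {p2=0, p3=1, p6=1}.
              branch 1.1.1.2 (add (~p5 -> p5)):
                (~p5 -> p5): β-rule — branch into ~~p5  //  p5.
                  branch 1.1.1.2.1 (add ~~p5):
                    ○ open, literals {p3=1, p5=1, p6=1}.
                  branch 1.1.1.2.2 (add p5):
                    ○ open, literals {p3=1, p5=1, p6=1}.
          branch 1.1.2 (add ~p6, ~p3):
            × closes — contains both p6 and ~p6.
      branch 1.2 (add (~p1 -> p2)):
        (p6 <-> p3): β-rule — branch into p6, p3  //  ~p6, ~p3.
          branch 1.2.1 (add p6, p3):
            (~(p2 & p2) | (~p5 -> p5)): β-rule — branch into ~(p2 & p2)  //  (~p5 -> p5).
              branch 1.2.1.1 (add ~(p2 & p2)):
                (~p1 -> p2): β-rule — branch into ~~p1  //  p2.
                  branch 1.2.1.1.1 (add ~~p1):
                    ~(p2 & p2): β-rule — branch into ~p2  //  ~p2.
                      branch 1.2.1.1.1.1 (add ~p2):
                        ○ open, literals {p1=1, p2=0, p3=1, p6=1}.
                      branch 1.2.1.1.1.2 (add ~p2):
                        ○ open, literals {p1=1, p2=0, p3=1, p6=1}.
                  branch 1.2.1.1.2 (add p2):
                    ~(p2 & p2): β-rule — branch into ~p2  //  ~p2.
                      branch 1.2.1.1.2.1 (add ~p2):
                        × closes — contains both p2 and ~p2.
                      branch 1.2.1.1.2.2 (add ~p2):
                        × closes — contains both p2 and ~p2.
              branch 1.2.1.2 (add (~p5 -> p5)):
                (~p1 -> p2): β-rule — branch into ~~p1  //  p2.
                  branch 1.2.1.2.1 (add ~~p1):
                    (~p5 -> p5): β-rule — branch into ~~p5  //  p5.
                      branch 1.2.1.2.1.1 (add ~~p5):
                        ○ open, literals {p1=1, p3=1, p5=1, p6=1}.
                      branch 1.2.1.2.1.2 (add p5):
                        ○ open, literals {p1=1, p3=1, p5=1, p6=1}.
                  branch 1.2.1.2.2 (add p2):
                    (~p5 -> p5): β-rule — branch into ~~p5  //  p5.
                      branch 1.2.1.2.2.1 (add ~~p5):
                        ○ open, literals {p2=1, p3=1, p5=1, p6=1}.
                      branch 1.2.1.2.2.2 (add p5):
                        ○ open, literals {p2=1, p3=1, p5=1, p6=1}.
          branch 1.2.2 (add ~p6, ~p3):
            (~(p2 & p2) | (~p5 -> p5)): β-rule — branch into ~(p2 & p2)  //  (~p5 -> p5).
              branch 1.2.2.1 (add ~(p2 & p2)):
                (~p1 -> p2): β-rule — branch into ~~p1  //  p2.
                  branch 1.2.2.1.1 (add ~~p1):
                    ~(p2 & p2): β-rule — branch into ~p2  //  ~p2.
                      branch 1.2.2.1.1.1 (add ~p2):
                        ○ open, literals {p1=1, p2=0, p3=0, p6=0}.
                      branch 1.2.2.1.1.2 (add ~p2):
                        ○ open, literals {p1=1, p2=0, p3=0, p6=0}.
                  branch 1.2.2.1.2 (add p2):
                    ~(p2 & p2): β-rule — branch into ~p2  //  ~p2.
                      branch 1.2.2.1.2.1 (add ~p2):
                        × closes — contains both p2 and ~p2.
                      branch 1.2.2.1.2.2 (add ~p2):
                        × closes — contains both p2 and ~p2.
              branch 1.2.2.2 (add (~p5 -> p5)):
                (~p1 -> p2): β-rule — branch into ~~p1  //  p2.
                  branch 1.2.2.2.1 (add ~~p1):
                    (~p5 -> p5): β-rule — branch into ~~p5  //  p5.
                      branch 1.2.2.2.1.1 (add ~~p5):
                        ○ open, literals {p1=1, p3=0, p5=1, p6=0}.
                      branch 1.2.2.2.1.2 (add p5):
                        ○ open, literals {p1=1, p3=0, p5=1, p6=0}.
                  branch 1.2.2.2.2 (add p2):
                    (~p5 -> p5): β-rule — branch into ~~p5  //  p5.
                      branch 1.2.2.2.2.1 (add ~~p5):
                        ○ open, literals {p2=1, p3=0, p5=1, p6=0}.
                      branch 1.2.2.2.2.2 (add p5):
                        ○ open, literals {p2=1, p3=0, p5=1, p6=0}.
  branch 2 (add ~((~p6 | ~p3) -> (~p1 -> p2)), ~((p6 <-> p3) & (~(p2 & p2) | (~p5 -> p5)))):
    ~((~p6 | ~p3) -> (~p1 -> p2)): α-rule — add (~p6 | ~p3), ~(~p1 -> p2).
    ~(~p1 -> p2): α-rule — add ~p1, ~p2.
    ~((p6 <-> p3) & (~(p2 & p2) | (~p5 -> p5))): β-rule — branch into ~(p6 <-> p3)  //  ~(~(p2 & p2) | (~p5 -> p5)).
      branch 2.1 (add ~(p6 <-> p3)):
        (~p6 | ~p3): β-rule — branch into ~p6  //  ~p3.
          branch 2.1.1 (add ~p6):
            ~(p6 <-> p3): β-rule — branch into p6, ~p3  //  ~p6, p3.
              branch 2.1.1.1 (add p6, ~p3):
                × closes — contains both p6 and ~p6.
              branch 2.1.1.2 (add ~p6, p3):
                ○ open, literals {p1=0, p2=0, p3=1, p6=0}.
          branch 2.1.2 (add ~p3):
            ~(p6 <-> p3): β-rule — branch into p6, ~p3  //  ~p6, p3.
              branch 2.1.2.1 (add p6, ~p3):
                ○ open, literals {p1=0, p2=0, p3=0, p6=1}.
              branch 2.1.2.2 (add ~p6, p3):
                × closes — contains both p3 and ~p3.
      branch 2.2 (add ~(~(p2 & p2) | (~p5 -> p5))):
        ~(~(p2 & p2) | (~p5 -> p5)): α-rule — add ~~(p2 & p2), ~(~p5 -> p5).
        ~~(p2 & p2): α-rule — add p2, p2.
        × closes — contains both p2 and ~p2.
8 branches closed, 18 open.
Each open branch fixes some atoms; the unmentioned ones are free. Counting distinct full assignments: branch {p2=0, p3=1, p6=1} (p1, p4, p5) contributes 8 new; branch {p2=0, p3=1, p6=1} (p1, p4, p5) contributes 0 new; branch {p3=1, p5=1, p6=1} (p1, p4, p2) contributes 4 new; branch {p3=1, p5=1, p6=1} (p1, p4, p2) contributes 0 new; branch {p1=1, p2=0, p3=1, p6=1} (p4, p5) contributes 0 new; branch {p1=1, p2=0, p3=1, p6=1} (p4, p5) contributes 0 new; branch {p1=1, p3=1, p5=1, p6=1} (p4, p2) contributes 0 new; branch {p1=1, p3=1, p5=1, p6=1} (p4, p2) contributes 0 new; branch {p2=1, p3=1, p5=1, p6=1} (p1, p4) contributes 0 new; branch {p2=1, p3=1, p5=1, p6=1} (p1, p4) contributes 0 new; branch {p1=1, p2=0, p3=0, p6=0} (p4, p5) contributes 4 new; branch {p1=1, p2=0, p3=0, p6=0} (p4, p5) contributes 0 new; branch {p1=1, p3=0, p5=1, p6=0} (p4, p2) contributes 2 new; branch {p1=1, p3=0, p5=1, p6=0} (p4, p2) contributes 0 new; branch {p2=1, p3=0, p5=1, p6=0} (p1, p4) contributes 2 new; branch {p2=1, p3=0, p5=1, p6=0} (p1, p4) contributes 0 new; branch {p1=0, p2=0, p3=1, p6=0} (p4, p5) contributes 4 new; branch {p1=0, p2=0, p3=0, p6=1} (p4, p5) contributes 4 new. Total: 28.

28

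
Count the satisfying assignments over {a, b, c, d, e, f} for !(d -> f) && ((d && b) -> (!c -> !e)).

14

Initial set: {(!(d -> f) && ((d && b) -> (!c -> !e)))}.
(!(d -> f) && ((d && b) -> (!c -> !e))): α-rule — add !(d -> f), ((d && b) -> (!c -> !e)).
!(d -> f): α-rule — add d, !f.
((d && b) -> (!c -> !e)): β-rule — branch into !(d && b)  //  (!c -> !e).
  branch 1 (add !(d && b)):
    !(d && b): β-rule — branch into !d  //  !b.
      branch 1.1 (add !d):
        × closes — contains both d and !d.
      branch 1.2 (add !b):
        ○ open, literals {b=F, d=T, f=F}.
  branch 2 (add (!c -> !e)):
    (!c -> !e): β-rule — branch into !!c  //  !e.
      branch 2.1 (add !!c):
        ○ open, literals {c=T, d=T, f=F}.
      branch 2.2 (add !e):
        ○ open, literals {d=T, e=F, f=F}.
1 branch closed, 3 open.
Each open branch fixes some atoms; the unmentioned ones are free. Counting distinct full assignments: branch {b=F, d=T, f=F} (a, c, e) contributes 8 new; branch {c=T, d=T, f=F} (a, b, e) contributes 4 new; branch {d=T, e=F, f=F} (a, b, c) contributes 2 new. Total: 14.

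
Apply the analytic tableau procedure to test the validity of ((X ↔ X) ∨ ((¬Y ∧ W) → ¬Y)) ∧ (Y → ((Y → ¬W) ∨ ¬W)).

Assume the negation and expand:
Initial set: {¬(((X ↔ X) ∨ ((¬Y ∧ W) → ¬Y)) ∧ (Y → ((Y → ¬W) ∨ ¬W)))}.
¬(((X ↔ X) ∨ ((¬Y ∧ W) → ¬Y)) ∧ (Y → ((Y → ¬W) ∨ ¬W))): β-rule — branch into ¬((X ↔ X) ∨ ((¬Y ∧ W) → ¬Y))  //  ¬(Y → ((Y → ¬W) ∨ ¬W)).
  branch 1 (add ¬((X ↔ X) ∨ ((¬Y ∧ W) → ¬Y))):
    ¬((X ↔ X) ∨ ((¬Y ∧ W) → ¬Y)): α-rule — add ¬(X ↔ X), ¬((¬Y ∧ W) → ¬Y).
    ¬((¬Y ∧ W) → ¬Y): α-rule — add (¬Y ∧ W), ¬¬Y.
    (¬Y ∧ W): α-rule — add ¬Y, W.
    × closes — contains both Y and ¬Y.
  branch 2 (add ¬(Y → ((Y → ¬W) ∨ ¬W))):
    ¬(Y → ((Y → ¬W) ∨ ¬W)): α-rule — add Y, ¬((Y → ¬W) ∨ ¬W).
    ¬((Y → ¬W) ∨ ¬W): α-rule — add ¬(Y → ¬W), ¬¬W.
    ¬(Y → ¬W): α-rule — add Y, ¬¬W.
    ○ open, literals {W=1, Y=1}.
1 branch closed, 1 open.
An open branch gives a countermodel: W=1, Y=1 (unmentioned atoms arbitrary); under it the original formula is false.

Not valid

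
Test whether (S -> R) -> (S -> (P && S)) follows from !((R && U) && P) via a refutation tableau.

Initial set: {!((R && U) && P); !((S -> R) -> (S -> (P && S)))}.
!((S -> R) -> (S -> (P && S))): α-rule — add (S -> R), !(S -> (P && S)).
!(S -> (P && S)): α-rule — add S, !(P && S).
!((R && U) && P): β-rule — branch into !(R && U)  //  !P.
  branch 1 (add !(R && U)):
    (S -> R): β-rule — branch into !S  //  R.
      branch 1.1 (add !S):
        × closes — contains both S and !S.
      branch 1.2 (add R):
        !(P && S): β-rule — branch into !P  //  !S.
          branch 1.2.1 (add !P):
            !(R && U): β-rule — branch into !R  //  !U.
              branch 1.2.1.1 (add !R):
                × closes — contains both R and !R.
              branch 1.2.1.2 (add !U):
                ○ open, literals {P=0, R=1, S=1, U=0}.
          branch 1.2.2 (add !S):
            × closes — contains both S and !S.
  branch 2 (add !P):
    (S -> R): β-rule — branch into !S  //  R.
      branch 2.1 (add !S):
        × closes — contains both S and !S.
      branch 2.2 (add R):
        !(P && S): β-rule — branch into !P  //  !S.
          branch 2.2.1 (add !P):
            ○ open, literals {P=0, R=1, S=1}.
          branch 2.2.2 (add !S):
            × closes — contains both S and !S.
5 branches closed, 2 open.
An open branch gives a countermodel: P=0, R=1, S=1, U=0 (unmentioned atoms arbitrary); the premises hold there but the conclusion fails.

No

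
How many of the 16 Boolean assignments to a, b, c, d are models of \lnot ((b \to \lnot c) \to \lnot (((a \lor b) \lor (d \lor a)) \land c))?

3

Initial set: {\lnot ((b \to \lnot c) \to \lnot (((a \lor b) \lor (d \lor a)) \land c))}.
\lnot ((b \to \lnot c) \to \lnot (((a \lor b) \lor (d \lor a)) \land c)): α-rule — add (b \to \lnot c), \lnot \lnot (((a \lor b) \lor (d \lor a)) \land c).
\lnot \lnot (((a \lor b) \lor (d \lor a)) \land c): α-rule — add ((a \lor b) \lor (d \lor a)), c.
(b \to \lnot c): β-rule — branch into \lnot b  //  \lnot c.
  branch 1 (add \lnot b):
    ((a \lor b) \lor (d \lor a)): β-rule — branch into (a \lor b)  //  (d \lor a).
      branch 1.1 (add (a \lor b)):
        (a \lor b): β-rule — branch into a  //  b.
          branch 1.1.1 (add a):
            ○ open, literals {a=1, b=0, c=1}.
          branch 1.1.2 (add b):
            × closes — contains both b and \lnot b.
      branch 1.2 (add (d \lor a)):
        (d \lor a): β-rule — branch into d  //  a.
          branch 1.2.1 (add d):
            ○ open, literals {b=0, c=1, d=1}.
          branch 1.2.2 (add a):
            ○ open, literals {a=1, b=0, c=1}.
  branch 2 (add \lnot c):
    × closes — contains both c and \lnot c.
2 branches closed, 3 open.
Each open branch fixes some atoms; the unmentioned ones are free. Counting distinct full assignments: branch {a=1, b=0, c=1} (d) contributes 2 new; branch {b=0, c=1, d=1} (a) contributes 1 new; branch {a=1, b=0, c=1} (d) contributes 0 new. Total: 3.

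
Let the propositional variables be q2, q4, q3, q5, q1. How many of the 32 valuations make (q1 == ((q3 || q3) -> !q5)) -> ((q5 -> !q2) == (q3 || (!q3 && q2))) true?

Initial set: {((q1 == ((q3 || q3) -> !q5)) -> ((q5 -> !q2) == (q3 || (!q3 && q2))))}.
((q1 == ((q3 || q3) -> !q5)) -> ((q5 -> !q2) == (q3 || (!q3 && q2)))): β-rule — branch into !(q1 == ((q3 || q3) -> !q5))  //  ((q5 -> !q2) == (q3 || (!q3 && q2))).
  branch 1 (add !(q1 == ((q3 || q3) -> !q5))):
    !(q1 == ((q3 || q3) -> !q5)): β-rule — branch into q1, !((q3 || q3) -> !q5)  //  !q1, ((q3 || q3) -> !q5).
      branch 1.1 (add q1, !((q3 || q3) -> !q5)):
        !((q3 || q3) -> !q5): α-rule — add (q3 || q3), !!q5.
        (q3 || q3): β-rule — branch into q3  //  q3.
          branch 1.1.1 (add q3):
            ○ open, literals {q1=1, q3=1, q5=1}.
          branch 1.1.2 (add q3):
            ○ open, literals {q1=1, q3=1, q5=1}.
      branch 1.2 (add !q1, ((q3 || q3) -> !q5)):
        ((q3 || q3) -> !q5): β-rule — branch into !(q3 || q3)  //  !q5.
          branch 1.2.1 (add !(q3 || q3)):
            !(q3 || q3): α-rule — add !q3, !q3.
            ○ open, literals {q1=0, q3=0}.
          branch 1.2.2 (add !q5):
            ○ open, literals {q1=0, q5=0}.
  branch 2 (add ((q5 -> !q2) == (q3 || (!q3 && q2)))):
    ((q5 -> !q2) == (q3 || (!q3 && q2))): β-rule — branch into (q5 -> !q2), (q3 || (!q3 && q2))  //  !(q5 -> !q2), !(q3 || (!q3 && q2)).
      branch 2.1 (add (q5 -> !q2), (q3 || (!q3 && q2))):
        (q5 -> !q2): β-rule — branch into !q5  //  !q2.
          branch 2.1.1 (add !q5):
            (q3 || (!q3 && q2)): β-rule — branch into q3  //  (!q3 && q2).
              branch 2.1.1.1 (add q3):
                ○ open, literals {q3=1, q5=0}.
              branch 2.1.1.2 (add (!q3 && q2)):
                (!q3 && q2): α-rule — add !q3, q2.
                ○ open, literals {q2=1, q3=0, q5=0}.
          branch 2.1.2 (add !q2):
            (q3 || (!q3 && q2)): β-rule — branch into q3  //  (!q3 && q2).
              branch 2.1.2.1 (add q3):
                ○ open, literals {q2=0, q3=1}.
              branch 2.1.2.2 (add (!q3 && q2)):
                (!q3 && q2): α-rule — add !q3, q2.
                × closes — contains both q2 and !q2.
      branch 2.2 (add !(q5 -> !q2), !(q3 || (!q3 && q2))):
        !(q5 -> !q2): α-rule — add q5, !!q2.
        !(q3 || (!q3 && q2)): α-rule — add !q3, !(!q3 && q2).
        !(!q3 && q2): β-rule — branch into !!q3  //  !q2.
          branch 2.2.1 (add !!q3):
            × closes — contains both q3 and !q3.
          branch 2.2.2 (add !q2):
            × closes — contains both q2 and !q2.
3 branches closed, 7 open.
Each open branch fixes some atoms; the unmentioned ones are free. Counting distinct full assignments: branch {q1=1, q3=1, q5=1} (q2, q4) contributes 4 new; branch {q1=1, q3=1, q5=1} (q2, q4) contributes 0 new; branch {q1=0, q3=0} (q2, q4, q5) contributes 8 new; branch {q1=0, q5=0} (q2, q4, q3) contributes 4 new; branch {q3=1, q5=0} (q2, q4, q1) contributes 4 new; branch {q2=1, q3=0, q5=0} (q4, q1) contributes 2 new; branch {q2=0, q3=1} (q4, q5, q1) contributes 2 new. Total: 24.

24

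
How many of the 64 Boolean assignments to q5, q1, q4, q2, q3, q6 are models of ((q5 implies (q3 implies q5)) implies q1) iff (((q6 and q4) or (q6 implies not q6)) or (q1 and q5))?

Initial set: {(((q5 implies (q3 implies q5)) implies q1) iff (((q6 and q4) or (q6 implies not q6)) or (q1 and q5)))}.
(((q5 implies (q3 implies q5)) implies q1) iff (((q6 and q4) or (q6 implies not q6)) or (q1 and q5))): β-rule — branch into ((q5 implies (q3 implies q5)) implies q1), (((q6 and q4) or (q6 implies not q6)) or (q1 and q5))  //  not ((q5 implies (q3 implies q5)) implies q1), not (((q6 and q4) or (q6 implies not q6)) or (q1 and q5)).
  branch 1 (add ((q5 implies (q3 implies q5)) implies q1), (((q6 and q4) or (q6 implies not q6)) or (q1 and q5))):
    ((q5 implies (q3 implies q5)) implies q1): β-rule — branch into not (q5 implies (q3 implies q5))  //  q1.
      branch 1.1 (add not (q5 implies (q3 implies q5))):
        not (q5 implies (q3 implies q5)): α-rule — add q5, not (q3 implies q5).
        not (q3 implies q5): α-rule — add q3, not q5.
        × closes — contains both q5 and not q5.
      branch 1.2 (add q1):
        (((q6 and q4) or (q6 implies not q6)) or (q1 and q5)): β-rule — branch into ((q6 and q4) or (q6 implies not q6))  //  (q1 and q5).
          branch 1.2.1 (add ((q6 and q4) or (q6 implies not q6))):
            ((q6 and q4) or (q6 implies not q6)): β-rule — branch into (q6 and q4)  //  (q6 implies not q6).
              branch 1.2.1.1 (add (q6 and q4)):
                (q6 and q4): α-rule — add q6, q4.
                ○ open, literals {q1=true, q4=true, q6=true}.
              branch 1.2.1.2 (add (q6 implies not q6)):
                (q6 implies not q6): β-rule — branch into not q6  //  not q6.
                  branch 1.2.1.2.1 (add not q6):
                    ○ open, literals {q1=true, q6=false}.
                  branch 1.2.1.2.2 (add not q6):
                    ○ open, literals {q1=true, q6=false}.
          branch 1.2.2 (add (q1 and q5)):
            (q1 and q5): α-rule — add q1, q5.
            ○ open, literals {q1=true, q5=true}.
  branch 2 (add not ((q5 implies (q3 implies q5)) implies q1), not (((q6 and q4) or (q6 implies not q6)) or (q1 and q5))):
    not ((q5 implies (q3 implies q5)) implies q1): α-rule — add (q5 implies (q3 implies q5)), not q1.
    not (((q6 and q4) or (q6 implies not q6)) or (q1 and q5)): α-rule — add not ((q6 and q4) or (q6 implies not q6)), not (q1 and q5).
    not ((q6 and q4) or (q6 implies not q6)): α-rule — add not (q6 and q4), not (q6 implies not q6).
    not (q6 implies not q6): α-rule — add q6, not not q6.
    (q5 implies (q3 implies q5)): β-rule — branch into not q5  //  (q3 implies q5).
      branch 2.1 (add not q5):
        not (q1 and q5): β-rule — branch into not q1  //  not q5.
          branch 2.1.1 (add not q1):
            not (q6 and q4): β-rule — branch into not q6  //  not q4.
              branch 2.1.1.1 (add not q6):
                × closes — contains both q6 and not q6.
              branch 2.1.1.2 (add not q4):
                ○ open, literals {q1=false, q4=false, q5=false, q6=true}.
          branch 2.1.2 (add not q5):
            not (q6 and q4): β-rule — branch into not q6  //  not q4.
              branch 2.1.2.1 (add not q6):
                × closes — contains both q6 and not q6.
              branch 2.1.2.2 (add not q4):
                ○ open, literals {q1=false, q4=false, q5=false, q6=true}.
      branch 2.2 (add (q3 implies q5)):
        not (q1 and q5): β-rule — branch into not q1  //  not q5.
          branch 2.2.1 (add not q1):
            not (q6 and q4): β-rule — branch into not q6  //  not q4.
              branch 2.2.1.1 (add not q6):
                × closes — contains both q6 and not q6.
              branch 2.2.1.2 (add not q4):
                (q3 implies q5): β-rule — branch into not q3  //  q5.
                  branch 2.2.1.2.1 (add not q3):
                    ○ open, literals {q1=false, q3=false, q4=false, q6=true}.
                  branch 2.2.1.2.2 (add q5):
                    ○ open, literals {q1=false, q4=false, q5=true, q6=true}.
          branch 2.2.2 (add not q5):
            not (q6 and q4): β-rule — branch into not q6  //  not q4.
              branch 2.2.2.1 (add not q6):
                × closes — contains both q6 and not q6.
              branch 2.2.2.2 (add not q4):
                (q3 implies q5): β-rule — branch into not q3  //  q5.
                  branch 2.2.2.2.1 (add not q3):
                    ○ open, literals {q1=false, q3=false, q4=false, q5=false, q6=true}.
                  branch 2.2.2.2.2 (add q5):
                    × closes — contains both q5 and not q5.
6 branches closed, 9 open.
Each open branch fixes some atoms; the unmentioned ones are free. Counting distinct full assignments: branch {q1=true, q4=true, q6=true} (q5, q2, q3) contributes 8 new; branch {q1=true, q6=false} (q5, q4, q2, q3) contributes 16 new; branch {q1=true, q6=false} (q5, q4, q2, q3) contributes 0 new; branch {q1=true, q5=true} (q4, q2, q3, q6) contributes 4 new; branch {q1=false, q4=false, q5=false, q6=true} (q2, q3) contributes 4 new; branch {q1=false, q4=false, q5=false, q6=true} (q2, q3) contributes 0 new; branch {q1=false, q3=false, q4=false, q6=true} (q5, q2) contributes 2 new; branch {q1=false, q4=false, q5=true, q6=true} (q2, q3) contributes 2 new; branch {q1=false, q3=false, q4=false, q5=false, q6=true} (q2) contributes 0 new. Total: 36.

36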